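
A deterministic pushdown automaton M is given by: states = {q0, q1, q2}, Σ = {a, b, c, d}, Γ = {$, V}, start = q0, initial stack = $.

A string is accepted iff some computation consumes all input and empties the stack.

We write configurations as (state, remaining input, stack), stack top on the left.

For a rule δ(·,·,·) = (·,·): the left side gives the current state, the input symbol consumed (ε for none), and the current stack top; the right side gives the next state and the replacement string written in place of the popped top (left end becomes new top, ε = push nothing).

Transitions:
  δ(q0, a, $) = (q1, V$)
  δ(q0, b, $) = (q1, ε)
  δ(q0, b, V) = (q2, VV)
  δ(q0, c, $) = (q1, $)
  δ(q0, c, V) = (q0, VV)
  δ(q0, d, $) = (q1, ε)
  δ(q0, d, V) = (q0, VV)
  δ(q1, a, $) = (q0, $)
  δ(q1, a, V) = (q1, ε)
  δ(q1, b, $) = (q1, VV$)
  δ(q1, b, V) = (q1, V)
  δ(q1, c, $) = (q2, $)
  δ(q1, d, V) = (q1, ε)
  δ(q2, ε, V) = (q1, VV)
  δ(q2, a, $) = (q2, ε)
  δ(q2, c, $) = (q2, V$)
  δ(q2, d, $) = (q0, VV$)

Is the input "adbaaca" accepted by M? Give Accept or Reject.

Accept

(q0, adbaaca, $)
  read a, top $: go to q1, push V$ → (q1, dbaaca, V$)
  read d, top V: go to q1, push ε → (q1, baaca, $)
  read b, top $: go to q1, push VV$ → (q1, aaca, VV$)
  read a, top V: go to q1, push ε → (q1, aca, V$)
  read a, top V: go to q1, push ε → (q1, ca, $)
  read c, top $: go to q2, push $ → (q2, a, $)
  read a, top $: go to q2, push ε → (q2, ε, ε)
All input consumed and the stack is empty.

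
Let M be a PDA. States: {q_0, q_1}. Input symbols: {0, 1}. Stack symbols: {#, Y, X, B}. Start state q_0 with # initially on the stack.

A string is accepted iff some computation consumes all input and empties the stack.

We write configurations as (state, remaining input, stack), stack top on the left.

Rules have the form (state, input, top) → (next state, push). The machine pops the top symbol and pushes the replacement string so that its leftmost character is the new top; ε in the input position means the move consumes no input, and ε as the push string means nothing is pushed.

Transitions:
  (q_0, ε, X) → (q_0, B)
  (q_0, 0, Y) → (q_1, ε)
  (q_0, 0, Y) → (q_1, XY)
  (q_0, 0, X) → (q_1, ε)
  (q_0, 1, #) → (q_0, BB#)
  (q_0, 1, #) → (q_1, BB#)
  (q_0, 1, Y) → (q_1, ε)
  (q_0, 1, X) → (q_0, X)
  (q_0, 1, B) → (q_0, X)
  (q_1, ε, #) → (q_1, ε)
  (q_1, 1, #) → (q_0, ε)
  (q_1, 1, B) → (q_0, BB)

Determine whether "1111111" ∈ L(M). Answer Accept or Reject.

No computation consumes all input and empties the stack.

Reject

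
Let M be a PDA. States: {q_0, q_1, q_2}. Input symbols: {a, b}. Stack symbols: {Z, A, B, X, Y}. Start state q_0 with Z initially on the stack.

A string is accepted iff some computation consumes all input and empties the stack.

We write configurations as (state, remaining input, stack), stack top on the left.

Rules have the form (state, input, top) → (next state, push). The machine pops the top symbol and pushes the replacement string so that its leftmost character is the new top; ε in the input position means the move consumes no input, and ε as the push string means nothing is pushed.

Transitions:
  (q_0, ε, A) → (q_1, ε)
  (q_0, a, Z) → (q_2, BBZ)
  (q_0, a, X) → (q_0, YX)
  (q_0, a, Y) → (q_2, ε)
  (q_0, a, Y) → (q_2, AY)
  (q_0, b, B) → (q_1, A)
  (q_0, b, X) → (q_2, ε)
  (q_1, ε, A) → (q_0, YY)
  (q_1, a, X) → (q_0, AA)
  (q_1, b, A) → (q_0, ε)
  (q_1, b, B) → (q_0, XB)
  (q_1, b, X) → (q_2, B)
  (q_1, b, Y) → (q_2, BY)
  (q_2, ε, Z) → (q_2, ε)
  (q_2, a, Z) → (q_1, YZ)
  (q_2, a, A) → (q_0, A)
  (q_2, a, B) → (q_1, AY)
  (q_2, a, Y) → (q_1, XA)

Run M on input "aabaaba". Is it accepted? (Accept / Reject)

One accepting computation: (q_0, aabaaba, Z) ⊢ (q_2, abaaba, BBZ) ⊢ (q_1, baaba, AYBZ) ⊢ (q_0, aaba, YBZ) ⊢ (q_2, aba, BZ) ⊢ (q_1, ba, AYZ) ⊢ (q_0, a, YZ) ⊢ (q_2, ε, Z) ⊢ (q_2, ε, ε)
All input consumed and the stack is empty.

Accept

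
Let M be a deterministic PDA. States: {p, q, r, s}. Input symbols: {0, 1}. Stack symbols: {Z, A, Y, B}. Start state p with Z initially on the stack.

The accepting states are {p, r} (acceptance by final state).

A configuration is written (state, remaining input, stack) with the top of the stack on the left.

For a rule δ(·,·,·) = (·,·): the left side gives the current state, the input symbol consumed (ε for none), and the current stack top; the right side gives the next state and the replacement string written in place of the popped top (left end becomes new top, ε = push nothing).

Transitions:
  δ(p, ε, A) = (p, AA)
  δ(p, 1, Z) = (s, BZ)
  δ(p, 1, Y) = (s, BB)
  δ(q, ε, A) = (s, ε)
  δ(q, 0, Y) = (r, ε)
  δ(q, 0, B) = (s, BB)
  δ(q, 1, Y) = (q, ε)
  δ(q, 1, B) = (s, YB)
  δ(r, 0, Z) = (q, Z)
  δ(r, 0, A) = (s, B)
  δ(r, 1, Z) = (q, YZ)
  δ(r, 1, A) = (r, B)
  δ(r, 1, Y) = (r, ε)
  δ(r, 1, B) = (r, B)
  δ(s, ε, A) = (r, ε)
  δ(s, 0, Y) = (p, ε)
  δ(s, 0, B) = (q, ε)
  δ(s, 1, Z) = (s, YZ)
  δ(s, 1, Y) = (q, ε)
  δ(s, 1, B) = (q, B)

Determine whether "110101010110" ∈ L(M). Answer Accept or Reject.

Accept

(p, 110101010110, Z)
  read 1, top Z: go to s, push BZ → (s, 10101010110, BZ)
  read 1, top B: go to q, push B → (q, 0101010110, BZ)
  read 0, top B: go to s, push BB → (s, 101010110, BBZ)
  read 1, top B: go to q, push B → (q, 01010110, BBZ)
  read 0, top B: go to s, push BB → (s, 1010110, BBBZ)
  read 1, top B: go to q, push B → (q, 010110, BBBZ)
  read 0, top B: go to s, push BB → (s, 10110, BBBBZ)
  read 1, top B: go to q, push B → (q, 0110, BBBBZ)
  read 0, top B: go to s, push BB → (s, 110, BBBBBZ)
  read 1, top B: go to q, push B → (q, 10, BBBBBZ)
  read 1, top B: go to s, push YB → (s, 0, YBBBBBZ)
  read 0, top Y: go to p, push ε → (p, ε, BBBBBZ)
All input consumed; state p ∈ F.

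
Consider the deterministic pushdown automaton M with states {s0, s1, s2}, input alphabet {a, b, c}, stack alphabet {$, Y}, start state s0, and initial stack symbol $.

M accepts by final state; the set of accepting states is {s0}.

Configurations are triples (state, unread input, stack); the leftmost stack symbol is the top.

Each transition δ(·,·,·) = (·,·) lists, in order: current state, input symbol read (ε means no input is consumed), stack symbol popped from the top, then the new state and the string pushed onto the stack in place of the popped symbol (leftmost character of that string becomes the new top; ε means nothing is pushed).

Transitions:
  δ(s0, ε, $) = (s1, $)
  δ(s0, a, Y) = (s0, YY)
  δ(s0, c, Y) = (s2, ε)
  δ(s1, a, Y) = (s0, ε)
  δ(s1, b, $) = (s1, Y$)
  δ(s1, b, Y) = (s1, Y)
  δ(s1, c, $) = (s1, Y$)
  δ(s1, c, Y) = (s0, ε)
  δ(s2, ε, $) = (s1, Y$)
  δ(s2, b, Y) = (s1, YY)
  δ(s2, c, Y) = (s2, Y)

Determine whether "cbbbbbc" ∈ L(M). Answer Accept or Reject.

(s0, cbbbbbc, $) ⊢ (s1, cbbbbbc, $) ⊢ (s1, bbbbbc, Y$) ⊢ (s1, bbbbc, Y$) ⊢ (s1, bbbc, Y$) ⊢ (s1, bbc, Y$) ⊢ (s1, bc, Y$) ⊢ (s1, c, Y$) ⊢ (s0, ε, $)
All input consumed; state s0 ∈ F.

Accept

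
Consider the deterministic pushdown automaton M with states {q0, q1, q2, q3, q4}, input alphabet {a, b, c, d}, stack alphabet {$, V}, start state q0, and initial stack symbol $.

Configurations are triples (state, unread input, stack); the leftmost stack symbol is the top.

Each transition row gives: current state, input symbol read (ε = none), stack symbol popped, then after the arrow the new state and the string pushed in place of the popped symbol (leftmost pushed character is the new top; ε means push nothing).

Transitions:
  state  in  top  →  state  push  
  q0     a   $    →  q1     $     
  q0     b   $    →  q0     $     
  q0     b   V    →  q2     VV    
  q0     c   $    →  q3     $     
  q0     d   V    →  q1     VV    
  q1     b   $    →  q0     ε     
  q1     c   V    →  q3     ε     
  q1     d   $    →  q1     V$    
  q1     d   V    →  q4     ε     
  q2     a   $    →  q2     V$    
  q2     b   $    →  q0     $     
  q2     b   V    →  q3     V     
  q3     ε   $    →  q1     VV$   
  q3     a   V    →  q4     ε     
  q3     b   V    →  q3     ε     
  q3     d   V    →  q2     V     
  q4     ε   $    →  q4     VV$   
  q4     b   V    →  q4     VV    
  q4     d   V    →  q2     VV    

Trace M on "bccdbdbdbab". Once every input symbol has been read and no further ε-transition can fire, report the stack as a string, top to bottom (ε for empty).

(q0, bccdbdbdbab, $)
  read b, top $: go to q0, push $ → (q0, ccdbdbdbab, $)
  read c, top $: go to q3, push $ → (q3, cdbdbdbab, $)
  ε-move, top $: go to q1, push VV$ → (q1, cdbdbdbab, VV$)
  read c, top V: go to q3, push ε → (q3, dbdbdbab, V$)
  read d, top V: go to q2, push V → (q2, bdbdbab, V$)
  read b, top V: go to q3, push V → (q3, dbdbab, V$)
  read d, top V: go to q2, push V → (q2, bdbab, V$)
  read b, top V: go to q3, push V → (q3, dbab, V$)
  read d, top V: go to q2, push V → (q2, bab, V$)
  read b, top V: go to q3, push V → (q3, ab, V$)
  read a, top V: go to q4, push ε → (q4, b, $)
  ε-move, top $: go to q4, push VV$ → (q4, b, VV$)
  read b, top V: go to q4, push VV → (q4, ε, VVV$)
All input consumed in state q4 with stack VVV$.

VVV$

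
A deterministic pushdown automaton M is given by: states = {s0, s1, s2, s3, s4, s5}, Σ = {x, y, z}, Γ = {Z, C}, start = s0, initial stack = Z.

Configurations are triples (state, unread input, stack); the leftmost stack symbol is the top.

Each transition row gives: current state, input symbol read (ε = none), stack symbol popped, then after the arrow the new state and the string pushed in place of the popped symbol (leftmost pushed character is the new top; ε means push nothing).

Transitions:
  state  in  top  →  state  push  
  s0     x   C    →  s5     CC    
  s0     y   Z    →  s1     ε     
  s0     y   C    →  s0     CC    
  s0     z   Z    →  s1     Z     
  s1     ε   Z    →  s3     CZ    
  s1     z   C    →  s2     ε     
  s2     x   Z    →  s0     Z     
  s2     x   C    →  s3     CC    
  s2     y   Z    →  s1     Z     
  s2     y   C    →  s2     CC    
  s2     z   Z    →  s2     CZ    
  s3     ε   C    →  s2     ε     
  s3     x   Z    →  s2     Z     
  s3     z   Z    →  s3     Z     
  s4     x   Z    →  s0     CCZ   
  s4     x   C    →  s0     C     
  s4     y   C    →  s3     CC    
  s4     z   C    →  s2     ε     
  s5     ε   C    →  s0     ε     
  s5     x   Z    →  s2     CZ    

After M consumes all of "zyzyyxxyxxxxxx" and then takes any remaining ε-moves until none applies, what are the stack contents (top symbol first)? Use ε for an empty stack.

(s0, zyzyyxxyxxxxxx, Z) ⊢ (s1, yzyyxxyxxxxxx, Z) ⊢ (s3, yzyyxxyxxxxxx, CZ) ⊢ (s2, yzyyxxyxxxxxx, Z) ⊢ (s1, zyyxxyxxxxxx, Z) ⊢ (s3, zyyxxyxxxxxx, CZ) ⊢ (s2, zyyxxyxxxxxx, Z) ⊢ (s2, yyxxyxxxxxx, CZ) ⊢ (s2, yxxyxxxxxx, CCZ) ⊢ (s2, xxyxxxxxx, CCCZ) ⊢ (s3, xyxxxxxx, CCCCZ) ⊢ (s2, xyxxxxxx, CCCZ) ⊢ (s3, yxxxxxx, CCCCZ) ⊢ (s2, yxxxxxx, CCCZ) ⊢ (s2, xxxxxx, CCCCZ) ⊢ (s3, xxxxx, CCCCCZ) ⊢ (s2, xxxxx, CCCCZ) ⊢ (s3, xxxx, CCCCCZ) ⊢ (s2, xxxx, CCCCZ) ⊢ (s3, xxx, CCCCCZ) ⊢ (s2, xxx, CCCCZ) ⊢ (s3, xx, CCCCCZ) ⊢ (s2, xx, CCCCZ) ⊢ (s3, x, CCCCCZ) ⊢ (s2, x, CCCCZ) ⊢ (s3, ε, CCCCCZ) ⊢ (s2, ε, CCCCZ)
All input consumed in state s2 with stack CCCCZ.

CCCCZ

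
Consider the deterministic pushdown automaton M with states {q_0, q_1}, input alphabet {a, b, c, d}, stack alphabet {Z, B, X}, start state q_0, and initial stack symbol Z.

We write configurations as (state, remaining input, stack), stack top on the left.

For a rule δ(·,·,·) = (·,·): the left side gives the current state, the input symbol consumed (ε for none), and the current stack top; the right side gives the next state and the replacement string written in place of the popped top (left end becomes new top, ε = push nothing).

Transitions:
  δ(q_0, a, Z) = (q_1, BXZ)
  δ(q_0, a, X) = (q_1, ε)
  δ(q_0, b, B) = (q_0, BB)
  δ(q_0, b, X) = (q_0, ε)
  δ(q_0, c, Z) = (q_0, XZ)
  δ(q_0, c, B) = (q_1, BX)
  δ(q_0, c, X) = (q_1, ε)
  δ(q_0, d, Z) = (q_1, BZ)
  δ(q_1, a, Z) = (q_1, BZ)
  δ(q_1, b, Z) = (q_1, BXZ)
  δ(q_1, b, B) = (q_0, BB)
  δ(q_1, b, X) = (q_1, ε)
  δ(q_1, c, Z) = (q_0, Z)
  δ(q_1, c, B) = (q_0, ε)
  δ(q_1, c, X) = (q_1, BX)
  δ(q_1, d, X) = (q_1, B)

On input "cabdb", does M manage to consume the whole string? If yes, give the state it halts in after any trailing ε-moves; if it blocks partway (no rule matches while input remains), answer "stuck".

stuck

(q_0, cabdb, Z)
  read c, top Z: go to q_0, push XZ → (q_0, abdb, XZ)
  read a, top X: go to q_1, push ε → (q_1, bdb, Z)
  read b, top Z: go to q_1, push BXZ → (q_1, db, BXZ)
No transition for (q_1, d, top B); M blocks with input db remaining.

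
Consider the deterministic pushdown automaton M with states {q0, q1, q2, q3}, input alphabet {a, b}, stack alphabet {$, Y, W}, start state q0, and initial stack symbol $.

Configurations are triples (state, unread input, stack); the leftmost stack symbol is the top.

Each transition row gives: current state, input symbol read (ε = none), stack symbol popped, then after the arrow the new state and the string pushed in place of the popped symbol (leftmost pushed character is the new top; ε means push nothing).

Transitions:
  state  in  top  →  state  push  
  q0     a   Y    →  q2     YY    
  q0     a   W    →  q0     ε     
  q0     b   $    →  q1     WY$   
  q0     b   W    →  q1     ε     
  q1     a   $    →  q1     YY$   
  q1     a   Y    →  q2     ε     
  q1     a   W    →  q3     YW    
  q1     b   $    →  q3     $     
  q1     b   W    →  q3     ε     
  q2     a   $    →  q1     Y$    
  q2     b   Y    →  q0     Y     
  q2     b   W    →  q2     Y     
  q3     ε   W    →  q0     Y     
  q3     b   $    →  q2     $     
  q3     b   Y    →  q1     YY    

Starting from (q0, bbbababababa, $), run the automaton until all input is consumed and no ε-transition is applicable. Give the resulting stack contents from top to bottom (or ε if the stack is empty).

(q0, bbbababababa, $)
  read b, top $: go to q1, push WY$ → (q1, bbababababa, WY$)
  read b, top W: go to q3, push ε → (q3, bababababa, Y$)
  read b, top Y: go to q1, push YY → (q1, ababababa, YY$)
  read a, top Y: go to q2, push ε → (q2, babababa, Y$)
  read b, top Y: go to q0, push Y → (q0, abababa, Y$)
  read a, top Y: go to q2, push YY → (q2, bababa, YY$)
  read b, top Y: go to q0, push Y → (q0, ababa, YY$)
  read a, top Y: go to q2, push YY → (q2, baba, YYY$)
  read b, top Y: go to q0, push Y → (q0, aba, YYY$)
  read a, top Y: go to q2, push YY → (q2, ba, YYYY$)
  read b, top Y: go to q0, push Y → (q0, a, YYYY$)
  read a, top Y: go to q2, push YY → (q2, ε, YYYYY$)
All input consumed in state q2 with stack YYYYY$.

YYYYY$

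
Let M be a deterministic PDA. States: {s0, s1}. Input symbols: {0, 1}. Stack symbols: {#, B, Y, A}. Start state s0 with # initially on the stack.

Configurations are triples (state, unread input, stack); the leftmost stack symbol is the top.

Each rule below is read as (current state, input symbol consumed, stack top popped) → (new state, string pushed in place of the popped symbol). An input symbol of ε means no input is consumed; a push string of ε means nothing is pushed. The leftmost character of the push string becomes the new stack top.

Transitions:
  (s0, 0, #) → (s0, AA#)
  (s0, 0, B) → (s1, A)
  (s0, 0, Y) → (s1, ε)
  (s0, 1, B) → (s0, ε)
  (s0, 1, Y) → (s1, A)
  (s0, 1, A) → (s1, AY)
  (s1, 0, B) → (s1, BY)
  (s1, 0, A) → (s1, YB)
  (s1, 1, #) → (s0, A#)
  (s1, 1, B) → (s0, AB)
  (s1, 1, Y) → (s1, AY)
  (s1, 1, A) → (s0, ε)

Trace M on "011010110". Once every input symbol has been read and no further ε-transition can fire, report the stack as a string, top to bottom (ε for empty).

(s0, 011010110, #) ⊢ (s0, 11010110, AA#) ⊢ (s1, 1010110, AYA#) ⊢ (s0, 010110, YA#) ⊢ (s1, 10110, A#) ⊢ (s0, 0110, #) ⊢ (s0, 110, AA#) ⊢ (s1, 10, AYA#) ⊢ (s0, 0, YA#) ⊢ (s1, ε, A#)
All input consumed in state s1 with stack A#.

A#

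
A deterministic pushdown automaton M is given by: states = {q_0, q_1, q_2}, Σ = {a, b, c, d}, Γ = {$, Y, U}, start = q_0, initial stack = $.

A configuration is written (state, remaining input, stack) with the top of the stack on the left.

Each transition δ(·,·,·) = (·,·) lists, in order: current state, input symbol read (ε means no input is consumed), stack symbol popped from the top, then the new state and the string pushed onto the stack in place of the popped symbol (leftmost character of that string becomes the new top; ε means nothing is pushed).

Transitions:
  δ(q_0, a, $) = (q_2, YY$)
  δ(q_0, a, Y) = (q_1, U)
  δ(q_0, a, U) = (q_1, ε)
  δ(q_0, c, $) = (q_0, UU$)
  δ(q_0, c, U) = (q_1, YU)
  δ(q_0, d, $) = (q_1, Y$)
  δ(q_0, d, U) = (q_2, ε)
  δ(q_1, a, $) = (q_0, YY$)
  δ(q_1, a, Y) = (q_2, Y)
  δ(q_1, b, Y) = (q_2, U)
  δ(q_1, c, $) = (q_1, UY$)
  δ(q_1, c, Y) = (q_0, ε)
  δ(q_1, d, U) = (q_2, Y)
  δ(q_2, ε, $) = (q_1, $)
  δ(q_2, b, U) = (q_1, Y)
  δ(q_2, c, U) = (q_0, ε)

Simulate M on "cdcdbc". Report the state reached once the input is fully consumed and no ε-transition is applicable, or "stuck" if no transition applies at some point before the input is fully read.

(q_0, cdcdbc, $) ⊢ (q_0, dcdbc, UU$) ⊢ (q_2, cdbc, U$) ⊢ (q_0, dbc, $) ⊢ (q_1, bc, Y$) ⊢ (q_2, c, U$) ⊢ (q_0, ε, $)
All input consumed; M is in state q_0.

q_0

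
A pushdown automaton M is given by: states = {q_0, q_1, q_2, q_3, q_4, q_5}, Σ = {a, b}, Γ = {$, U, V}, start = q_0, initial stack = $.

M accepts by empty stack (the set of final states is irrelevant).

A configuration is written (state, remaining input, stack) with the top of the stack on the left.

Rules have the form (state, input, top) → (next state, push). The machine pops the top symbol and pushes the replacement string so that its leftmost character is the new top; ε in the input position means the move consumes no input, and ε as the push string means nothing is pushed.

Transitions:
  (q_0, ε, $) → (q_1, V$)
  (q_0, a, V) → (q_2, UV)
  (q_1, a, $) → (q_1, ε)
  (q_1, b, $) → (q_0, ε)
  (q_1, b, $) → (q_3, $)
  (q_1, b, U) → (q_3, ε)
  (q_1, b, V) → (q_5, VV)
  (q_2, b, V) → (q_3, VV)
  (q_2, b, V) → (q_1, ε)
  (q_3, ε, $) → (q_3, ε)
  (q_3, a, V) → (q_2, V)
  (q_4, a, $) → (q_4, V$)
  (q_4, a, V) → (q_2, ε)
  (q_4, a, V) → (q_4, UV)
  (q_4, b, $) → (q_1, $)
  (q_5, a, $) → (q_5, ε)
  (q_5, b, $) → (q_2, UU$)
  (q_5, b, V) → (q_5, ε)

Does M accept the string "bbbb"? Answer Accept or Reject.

Reject

No computation consumes all input and empties the stack.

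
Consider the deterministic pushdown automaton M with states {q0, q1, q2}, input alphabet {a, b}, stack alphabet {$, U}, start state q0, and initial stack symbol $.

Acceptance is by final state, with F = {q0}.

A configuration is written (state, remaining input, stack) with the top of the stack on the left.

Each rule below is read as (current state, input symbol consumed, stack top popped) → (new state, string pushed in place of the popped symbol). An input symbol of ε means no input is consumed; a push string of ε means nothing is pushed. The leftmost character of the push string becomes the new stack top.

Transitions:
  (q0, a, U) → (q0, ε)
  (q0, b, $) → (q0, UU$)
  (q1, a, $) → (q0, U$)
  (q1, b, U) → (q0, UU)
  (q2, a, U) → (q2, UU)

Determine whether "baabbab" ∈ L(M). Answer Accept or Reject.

(q0, baabbab, $) ⊢ (q0, aabbab, UU$) ⊢ (q0, abbab, U$) ⊢ (q0, bbab, $) ⊢ (q0, bab, UU$)
No transition applies at (q0, bab, UU$); input not fully consumed.

Reject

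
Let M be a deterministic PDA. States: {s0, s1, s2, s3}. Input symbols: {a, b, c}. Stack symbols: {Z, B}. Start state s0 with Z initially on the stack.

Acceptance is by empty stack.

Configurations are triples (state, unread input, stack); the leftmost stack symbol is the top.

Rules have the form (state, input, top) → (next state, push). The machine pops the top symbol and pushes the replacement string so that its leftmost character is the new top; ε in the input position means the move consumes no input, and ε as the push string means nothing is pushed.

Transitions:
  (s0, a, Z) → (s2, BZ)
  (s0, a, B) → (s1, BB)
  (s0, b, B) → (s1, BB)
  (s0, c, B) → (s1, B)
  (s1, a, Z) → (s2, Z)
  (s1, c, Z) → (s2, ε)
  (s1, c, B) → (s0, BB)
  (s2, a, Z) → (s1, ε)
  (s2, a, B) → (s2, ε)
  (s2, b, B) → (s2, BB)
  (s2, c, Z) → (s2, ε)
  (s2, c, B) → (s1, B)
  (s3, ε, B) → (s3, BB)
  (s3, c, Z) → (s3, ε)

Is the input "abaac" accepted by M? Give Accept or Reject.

(s0, abaac, Z)
  read a, top Z: go to s2, push BZ → (s2, baac, BZ)
  read b, top B: go to s2, push BB → (s2, aac, BBZ)
  read a, top B: go to s2, push ε → (s2, ac, BZ)
  read a, top B: go to s2, push ε → (s2, c, Z)
  read c, top Z: go to s2, push ε → (s2, ε, ε)
All input consumed and the stack is empty.

Accept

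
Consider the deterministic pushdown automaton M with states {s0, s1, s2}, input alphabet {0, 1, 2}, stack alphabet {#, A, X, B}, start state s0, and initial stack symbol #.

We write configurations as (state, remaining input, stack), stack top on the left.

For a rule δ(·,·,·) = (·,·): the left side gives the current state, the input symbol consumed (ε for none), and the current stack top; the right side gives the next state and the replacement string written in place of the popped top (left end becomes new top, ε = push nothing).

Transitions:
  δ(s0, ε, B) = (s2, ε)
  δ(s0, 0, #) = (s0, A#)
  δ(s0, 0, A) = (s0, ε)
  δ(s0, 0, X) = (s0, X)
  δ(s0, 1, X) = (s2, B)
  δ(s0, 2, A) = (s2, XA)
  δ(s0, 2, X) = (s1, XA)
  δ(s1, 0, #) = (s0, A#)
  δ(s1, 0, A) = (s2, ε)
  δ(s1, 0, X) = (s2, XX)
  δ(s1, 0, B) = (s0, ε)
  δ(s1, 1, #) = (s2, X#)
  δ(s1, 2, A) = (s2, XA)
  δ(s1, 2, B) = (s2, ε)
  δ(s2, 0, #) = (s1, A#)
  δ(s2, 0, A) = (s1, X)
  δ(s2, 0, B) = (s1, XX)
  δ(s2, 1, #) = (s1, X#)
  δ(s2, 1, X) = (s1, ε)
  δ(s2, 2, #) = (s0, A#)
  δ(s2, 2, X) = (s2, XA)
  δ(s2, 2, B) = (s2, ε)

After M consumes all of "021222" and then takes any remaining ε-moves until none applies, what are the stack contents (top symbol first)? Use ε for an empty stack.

(s0, 021222, #)
  read 0, top #: go to s0, push A# → (s0, 21222, A#)
  read 2, top A: go to s2, push XA → (s2, 1222, XA#)
  read 1, top X: go to s1, push ε → (s1, 222, A#)
  read 2, top A: go to s2, push XA → (s2, 22, XA#)
  read 2, top X: go to s2, push XA → (s2, 2, XAA#)
  read 2, top X: go to s2, push XA → (s2, ε, XAAA#)
All input consumed in state s2 with stack XAAA#.

XAAA#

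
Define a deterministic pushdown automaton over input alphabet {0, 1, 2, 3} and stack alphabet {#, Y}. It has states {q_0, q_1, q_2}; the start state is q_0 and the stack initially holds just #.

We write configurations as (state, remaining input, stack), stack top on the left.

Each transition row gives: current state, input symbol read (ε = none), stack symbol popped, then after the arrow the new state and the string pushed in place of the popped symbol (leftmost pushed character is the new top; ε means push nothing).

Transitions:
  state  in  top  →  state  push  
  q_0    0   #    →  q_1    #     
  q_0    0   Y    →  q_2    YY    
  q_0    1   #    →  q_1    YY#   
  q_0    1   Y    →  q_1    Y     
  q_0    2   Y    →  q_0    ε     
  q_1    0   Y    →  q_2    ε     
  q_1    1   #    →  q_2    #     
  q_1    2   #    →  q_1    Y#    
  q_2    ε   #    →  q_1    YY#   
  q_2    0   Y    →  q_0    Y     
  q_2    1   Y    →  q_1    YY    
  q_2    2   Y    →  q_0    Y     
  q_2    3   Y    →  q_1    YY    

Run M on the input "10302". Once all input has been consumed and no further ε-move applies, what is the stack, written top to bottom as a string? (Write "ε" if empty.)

Y#

(q_0, 10302, #)
  read 1, top #: go to q_1, push YY# → (q_1, 0302, YY#)
  read 0, top Y: go to q_2, push ε → (q_2, 302, Y#)
  read 3, top Y: go to q_1, push YY → (q_1, 02, YY#)
  read 0, top Y: go to q_2, push ε → (q_2, 2, Y#)
  read 2, top Y: go to q_0, push Y → (q_0, ε, Y#)
All input consumed in state q_0 with stack Y#.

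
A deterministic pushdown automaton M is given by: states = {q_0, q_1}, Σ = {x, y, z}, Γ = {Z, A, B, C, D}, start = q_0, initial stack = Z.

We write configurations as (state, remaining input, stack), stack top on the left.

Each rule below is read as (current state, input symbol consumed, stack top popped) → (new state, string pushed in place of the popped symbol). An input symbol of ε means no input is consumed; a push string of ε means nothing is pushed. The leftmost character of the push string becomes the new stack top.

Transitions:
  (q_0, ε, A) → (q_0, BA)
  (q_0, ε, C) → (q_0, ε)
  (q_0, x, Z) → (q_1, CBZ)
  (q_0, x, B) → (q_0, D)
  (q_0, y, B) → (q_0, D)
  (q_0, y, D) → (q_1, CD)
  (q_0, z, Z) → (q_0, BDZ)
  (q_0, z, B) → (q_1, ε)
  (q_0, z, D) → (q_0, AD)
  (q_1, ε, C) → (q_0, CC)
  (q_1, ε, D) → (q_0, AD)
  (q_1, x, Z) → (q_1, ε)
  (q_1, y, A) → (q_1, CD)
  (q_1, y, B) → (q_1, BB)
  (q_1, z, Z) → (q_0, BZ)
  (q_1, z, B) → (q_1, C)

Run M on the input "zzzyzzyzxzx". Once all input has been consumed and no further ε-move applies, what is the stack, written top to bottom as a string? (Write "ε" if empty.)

DADADDDZ

(q_0, zzzyzzyzxzx, Z)
  read z, top Z: go to q_0, push BDZ → (q_0, zzyzzyzxzx, BDZ)
  read z, top B: go to q_1, push ε → (q_1, zyzzyzxzx, DZ)
  ε-move, top D: go to q_0, push AD → (q_0, zyzzyzxzx, ADZ)
  ε-move, top A: go to q_0, push BA → (q_0, zyzzyzxzx, BADZ)
  read z, top B: go to q_1, push ε → (q_1, yzzyzxzx, ADZ)
  read y, top A: go to q_1, push CD → (q_1, zzyzxzx, CDDZ)
  ε-move, top C: go to q_0, push CC → (q_0, zzyzxzx, CCDDZ)
  ε-move, top C: go to q_0, push ε → (q_0, zzyzxzx, CDDZ)
  ε-move, top C: go to q_0, push ε → (q_0, zzyzxzx, DDZ)
  read z, top D: go to q_0, push AD → (q_0, zyzxzx, ADDZ)
  ε-move, top A: go to q_0, push BA → (q_0, zyzxzx, BADDZ)
  read z, top B: go to q_1, push ε → (q_1, yzxzx, ADDZ)
  read y, top A: go to q_1, push CD → (q_1, zxzx, CDDDZ)
  ε-move, top C: go to q_0, push CC → (q_0, zxzx, CCDDDZ)
  ε-move, top C: go to q_0, push ε → (q_0, zxzx, CDDDZ)
  ε-move, top C: go to q_0, push ε → (q_0, zxzx, DDDZ)
  read z, top D: go to q_0, push AD → (q_0, xzx, ADDDZ)
  ε-move, top A: go to q_0, push BA → (q_0, xzx, BADDDZ)
  read x, top B: go to q_0, push D → (q_0, zx, DADDDZ)
  read z, top D: go to q_0, push AD → (q_0, x, ADADDDZ)
  ε-move, top A: go to q_0, push BA → (q_0, x, BADADDDZ)
  read x, top B: go to q_0, push D → (q_0, ε, DADADDDZ)
All input consumed in state q_0 with stack DADADDDZ.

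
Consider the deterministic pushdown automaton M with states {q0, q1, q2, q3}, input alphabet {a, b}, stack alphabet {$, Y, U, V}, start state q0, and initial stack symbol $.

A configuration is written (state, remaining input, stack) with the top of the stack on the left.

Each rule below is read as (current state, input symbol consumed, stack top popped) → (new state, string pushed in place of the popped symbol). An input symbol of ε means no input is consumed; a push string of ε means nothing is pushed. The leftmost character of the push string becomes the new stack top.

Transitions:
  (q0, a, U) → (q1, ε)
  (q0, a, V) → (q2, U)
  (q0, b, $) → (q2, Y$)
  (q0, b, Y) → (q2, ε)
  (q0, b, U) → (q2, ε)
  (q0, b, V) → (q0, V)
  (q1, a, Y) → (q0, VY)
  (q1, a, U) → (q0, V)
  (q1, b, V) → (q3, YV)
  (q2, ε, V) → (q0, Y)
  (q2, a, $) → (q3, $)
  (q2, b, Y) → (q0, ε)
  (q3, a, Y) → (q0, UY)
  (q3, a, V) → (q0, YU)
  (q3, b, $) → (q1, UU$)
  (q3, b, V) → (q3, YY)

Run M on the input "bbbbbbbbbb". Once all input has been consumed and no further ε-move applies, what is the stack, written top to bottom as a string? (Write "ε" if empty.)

$

(q0, bbbbbbbbbb, $) ⊢ (q2, bbbbbbbbb, Y$) ⊢ (q0, bbbbbbbb, $) ⊢ (q2, bbbbbbb, Y$) ⊢ (q0, bbbbbb, $) ⊢ (q2, bbbbb, Y$) ⊢ (q0, bbbb, $) ⊢ (q2, bbb, Y$) ⊢ (q0, bb, $) ⊢ (q2, b, Y$) ⊢ (q0, ε, $)
All input consumed in state q0 with stack $.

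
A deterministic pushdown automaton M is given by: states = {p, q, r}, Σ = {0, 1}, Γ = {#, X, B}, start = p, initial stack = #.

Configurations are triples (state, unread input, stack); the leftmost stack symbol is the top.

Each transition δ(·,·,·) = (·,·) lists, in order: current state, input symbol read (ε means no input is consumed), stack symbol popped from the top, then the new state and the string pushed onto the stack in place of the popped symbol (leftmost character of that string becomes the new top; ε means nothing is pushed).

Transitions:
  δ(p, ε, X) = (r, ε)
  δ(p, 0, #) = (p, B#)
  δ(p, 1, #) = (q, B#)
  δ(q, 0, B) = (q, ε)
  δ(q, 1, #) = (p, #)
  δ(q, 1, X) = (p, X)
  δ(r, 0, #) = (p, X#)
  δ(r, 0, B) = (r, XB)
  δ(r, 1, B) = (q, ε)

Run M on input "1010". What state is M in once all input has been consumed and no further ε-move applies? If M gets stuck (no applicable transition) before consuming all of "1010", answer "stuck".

(p, 1010, #)
  read 1, top #: go to q, push B# → (q, 010, B#)
  read 0, top B: go to q, push ε → (q, 10, #)
  read 1, top #: go to p, push # → (p, 0, #)
  read 0, top #: go to p, push B# → (p, ε, B#)
All input consumed; M is in state p.

p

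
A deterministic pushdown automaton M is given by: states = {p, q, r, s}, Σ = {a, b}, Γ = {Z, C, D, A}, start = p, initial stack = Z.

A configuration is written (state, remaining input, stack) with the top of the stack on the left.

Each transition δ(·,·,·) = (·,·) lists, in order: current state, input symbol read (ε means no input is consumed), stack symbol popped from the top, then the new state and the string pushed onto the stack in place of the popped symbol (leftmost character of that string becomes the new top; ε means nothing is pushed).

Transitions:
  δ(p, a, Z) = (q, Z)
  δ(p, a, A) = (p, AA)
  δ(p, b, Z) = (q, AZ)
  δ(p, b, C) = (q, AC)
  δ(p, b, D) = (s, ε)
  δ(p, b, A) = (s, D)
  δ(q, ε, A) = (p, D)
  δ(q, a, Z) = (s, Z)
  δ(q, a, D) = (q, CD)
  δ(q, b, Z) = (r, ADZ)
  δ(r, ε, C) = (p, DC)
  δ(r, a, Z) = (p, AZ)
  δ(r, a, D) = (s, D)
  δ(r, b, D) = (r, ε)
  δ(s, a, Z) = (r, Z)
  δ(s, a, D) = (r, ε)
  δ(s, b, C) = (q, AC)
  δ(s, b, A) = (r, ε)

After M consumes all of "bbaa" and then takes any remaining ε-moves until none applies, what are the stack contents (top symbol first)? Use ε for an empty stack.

AZ

(p, bbaa, Z)
  read b, top Z: go to q, push AZ → (q, baa, AZ)
  ε-move, top A: go to p, push D → (p, baa, DZ)
  read b, top D: go to s, push ε → (s, aa, Z)
  read a, top Z: go to r, push Z → (r, a, Z)
  read a, top Z: go to p, push AZ → (p, ε, AZ)
All input consumed in state p with stack AZ.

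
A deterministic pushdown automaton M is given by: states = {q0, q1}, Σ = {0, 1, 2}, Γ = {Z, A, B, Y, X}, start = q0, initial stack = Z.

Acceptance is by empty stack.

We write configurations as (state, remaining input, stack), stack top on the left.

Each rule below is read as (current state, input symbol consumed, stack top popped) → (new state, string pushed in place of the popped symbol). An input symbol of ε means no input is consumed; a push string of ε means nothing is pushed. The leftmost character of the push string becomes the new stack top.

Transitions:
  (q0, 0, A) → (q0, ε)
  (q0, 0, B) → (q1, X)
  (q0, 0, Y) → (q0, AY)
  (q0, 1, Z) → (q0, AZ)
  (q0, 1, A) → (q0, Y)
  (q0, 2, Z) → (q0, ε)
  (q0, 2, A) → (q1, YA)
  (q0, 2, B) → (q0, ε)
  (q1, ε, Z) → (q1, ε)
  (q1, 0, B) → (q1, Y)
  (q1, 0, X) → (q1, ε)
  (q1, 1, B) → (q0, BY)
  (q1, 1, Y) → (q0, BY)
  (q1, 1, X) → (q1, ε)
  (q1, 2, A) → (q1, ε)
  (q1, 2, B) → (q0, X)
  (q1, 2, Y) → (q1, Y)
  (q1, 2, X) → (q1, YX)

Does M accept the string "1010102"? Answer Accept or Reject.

Accept

(q0, 1010102, Z) ⊢ (q0, 010102, AZ) ⊢ (q0, 10102, Z) ⊢ (q0, 0102, AZ) ⊢ (q0, 102, Z) ⊢ (q0, 02, AZ) ⊢ (q0, 2, Z) ⊢ (q0, ε, ε)
All input consumed and the stack is empty.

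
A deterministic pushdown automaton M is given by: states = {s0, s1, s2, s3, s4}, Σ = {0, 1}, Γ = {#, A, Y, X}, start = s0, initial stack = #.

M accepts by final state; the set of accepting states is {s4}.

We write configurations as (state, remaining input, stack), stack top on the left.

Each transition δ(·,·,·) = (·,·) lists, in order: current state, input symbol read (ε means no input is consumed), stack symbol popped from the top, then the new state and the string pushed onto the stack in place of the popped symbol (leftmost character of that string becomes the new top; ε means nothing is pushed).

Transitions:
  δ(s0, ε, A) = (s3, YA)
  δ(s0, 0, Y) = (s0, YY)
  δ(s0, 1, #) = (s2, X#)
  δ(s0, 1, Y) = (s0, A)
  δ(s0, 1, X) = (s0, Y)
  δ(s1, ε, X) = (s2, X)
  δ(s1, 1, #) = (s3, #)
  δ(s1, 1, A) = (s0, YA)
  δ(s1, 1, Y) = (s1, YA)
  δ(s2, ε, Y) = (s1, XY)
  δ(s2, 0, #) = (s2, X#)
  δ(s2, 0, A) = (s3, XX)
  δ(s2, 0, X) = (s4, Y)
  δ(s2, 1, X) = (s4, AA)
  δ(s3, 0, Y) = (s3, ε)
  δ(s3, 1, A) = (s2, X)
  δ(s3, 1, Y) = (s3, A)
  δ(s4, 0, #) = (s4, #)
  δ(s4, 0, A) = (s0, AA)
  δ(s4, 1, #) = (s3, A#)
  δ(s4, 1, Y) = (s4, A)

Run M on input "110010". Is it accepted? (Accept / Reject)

(s0, 110010, #)
  read 1, top #: go to s2, push X# → (s2, 10010, X#)
  read 1, top X: go to s4, push AA → (s4, 0010, AA#)
  read 0, top A: go to s0, push AA → (s0, 010, AAA#)
  ε-move, top A: go to s3, push YA → (s3, 010, YAAA#)
  read 0, top Y: go to s3, push ε → (s3, 10, AAA#)
  read 1, top A: go to s2, push X → (s2, 0, XAA#)
  read 0, top X: go to s4, push Y → (s4, ε, YAA#)
All input consumed; state s4 ∈ F.

Accept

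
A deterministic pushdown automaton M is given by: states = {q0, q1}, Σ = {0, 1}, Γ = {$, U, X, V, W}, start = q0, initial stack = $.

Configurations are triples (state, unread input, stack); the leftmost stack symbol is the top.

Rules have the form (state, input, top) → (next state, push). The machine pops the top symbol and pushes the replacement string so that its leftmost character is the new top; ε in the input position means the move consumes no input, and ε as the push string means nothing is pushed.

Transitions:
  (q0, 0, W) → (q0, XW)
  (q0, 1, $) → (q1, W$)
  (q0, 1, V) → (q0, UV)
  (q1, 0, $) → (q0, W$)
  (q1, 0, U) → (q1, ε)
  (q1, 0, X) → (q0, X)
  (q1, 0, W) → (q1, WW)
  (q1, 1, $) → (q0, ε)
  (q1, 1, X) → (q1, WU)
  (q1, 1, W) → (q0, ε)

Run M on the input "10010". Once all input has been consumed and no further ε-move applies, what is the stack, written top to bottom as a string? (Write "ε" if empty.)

(q0, 10010, $)
  read 1, top $: go to q1, push W$ → (q1, 0010, W$)
  read 0, top W: go to q1, push WW → (q1, 010, WW$)
  read 0, top W: go to q1, push WW → (q1, 10, WWW$)
  read 1, top W: go to q0, push ε → (q0, 0, WW$)
  read 0, top W: go to q0, push XW → (q0, ε, XWW$)
All input consumed in state q0 with stack XWW$.

XWW$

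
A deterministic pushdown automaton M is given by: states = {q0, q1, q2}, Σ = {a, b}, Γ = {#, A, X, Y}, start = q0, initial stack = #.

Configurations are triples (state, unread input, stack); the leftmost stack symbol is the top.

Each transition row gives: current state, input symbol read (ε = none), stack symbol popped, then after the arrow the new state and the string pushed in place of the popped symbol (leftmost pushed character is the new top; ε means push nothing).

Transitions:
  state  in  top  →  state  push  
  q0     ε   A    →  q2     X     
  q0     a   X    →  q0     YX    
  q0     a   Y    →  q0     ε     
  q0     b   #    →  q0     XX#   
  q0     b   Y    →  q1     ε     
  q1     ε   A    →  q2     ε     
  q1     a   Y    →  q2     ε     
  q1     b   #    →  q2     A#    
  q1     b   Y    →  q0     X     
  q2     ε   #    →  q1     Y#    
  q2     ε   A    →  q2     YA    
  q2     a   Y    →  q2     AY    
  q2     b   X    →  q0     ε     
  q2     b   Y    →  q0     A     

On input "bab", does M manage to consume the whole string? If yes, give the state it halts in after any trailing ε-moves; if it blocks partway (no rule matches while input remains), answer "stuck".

q1

(q0, bab, #) ⊢ (q0, ab, XX#) ⊢ (q0, b, YXX#) ⊢ (q1, ε, XX#)
All input consumed; M is in state q1.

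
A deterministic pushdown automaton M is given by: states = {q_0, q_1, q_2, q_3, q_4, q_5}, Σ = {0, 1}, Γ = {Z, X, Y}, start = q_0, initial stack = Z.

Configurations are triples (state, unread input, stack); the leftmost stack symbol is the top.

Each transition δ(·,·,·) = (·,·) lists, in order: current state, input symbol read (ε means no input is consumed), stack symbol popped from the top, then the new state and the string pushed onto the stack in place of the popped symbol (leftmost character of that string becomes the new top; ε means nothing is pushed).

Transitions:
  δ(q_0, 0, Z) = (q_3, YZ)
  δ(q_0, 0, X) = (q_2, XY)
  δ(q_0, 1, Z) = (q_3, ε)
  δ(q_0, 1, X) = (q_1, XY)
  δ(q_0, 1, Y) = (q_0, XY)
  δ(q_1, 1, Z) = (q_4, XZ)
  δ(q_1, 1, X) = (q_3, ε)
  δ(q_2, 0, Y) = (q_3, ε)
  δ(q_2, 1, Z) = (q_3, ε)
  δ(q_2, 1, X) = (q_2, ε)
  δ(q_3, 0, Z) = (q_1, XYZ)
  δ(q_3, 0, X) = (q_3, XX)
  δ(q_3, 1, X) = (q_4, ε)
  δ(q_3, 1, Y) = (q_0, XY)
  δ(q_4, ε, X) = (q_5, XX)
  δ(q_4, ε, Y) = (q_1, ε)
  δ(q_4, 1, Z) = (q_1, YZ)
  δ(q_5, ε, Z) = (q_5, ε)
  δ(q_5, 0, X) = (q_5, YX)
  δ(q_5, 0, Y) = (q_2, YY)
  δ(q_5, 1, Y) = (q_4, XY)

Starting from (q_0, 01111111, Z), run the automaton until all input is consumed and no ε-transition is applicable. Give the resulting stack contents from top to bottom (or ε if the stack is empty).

XYYYZ

(q_0, 01111111, Z)
  read 0, top Z: go to q_3, push YZ → (q_3, 1111111, YZ)
  read 1, top Y: go to q_0, push XY → (q_0, 111111, XYZ)
  read 1, top X: go to q_1, push XY → (q_1, 11111, XYYZ)
  read 1, top X: go to q_3, push ε → (q_3, 1111, YYZ)
  read 1, top Y: go to q_0, push XY → (q_0, 111, XYYZ)
  read 1, top X: go to q_1, push XY → (q_1, 11, XYYYZ)
  read 1, top X: go to q_3, push ε → (q_3, 1, YYYZ)
  read 1, top Y: go to q_0, push XY → (q_0, ε, XYYYZ)
All input consumed in state q_0 with stack XYYYZ.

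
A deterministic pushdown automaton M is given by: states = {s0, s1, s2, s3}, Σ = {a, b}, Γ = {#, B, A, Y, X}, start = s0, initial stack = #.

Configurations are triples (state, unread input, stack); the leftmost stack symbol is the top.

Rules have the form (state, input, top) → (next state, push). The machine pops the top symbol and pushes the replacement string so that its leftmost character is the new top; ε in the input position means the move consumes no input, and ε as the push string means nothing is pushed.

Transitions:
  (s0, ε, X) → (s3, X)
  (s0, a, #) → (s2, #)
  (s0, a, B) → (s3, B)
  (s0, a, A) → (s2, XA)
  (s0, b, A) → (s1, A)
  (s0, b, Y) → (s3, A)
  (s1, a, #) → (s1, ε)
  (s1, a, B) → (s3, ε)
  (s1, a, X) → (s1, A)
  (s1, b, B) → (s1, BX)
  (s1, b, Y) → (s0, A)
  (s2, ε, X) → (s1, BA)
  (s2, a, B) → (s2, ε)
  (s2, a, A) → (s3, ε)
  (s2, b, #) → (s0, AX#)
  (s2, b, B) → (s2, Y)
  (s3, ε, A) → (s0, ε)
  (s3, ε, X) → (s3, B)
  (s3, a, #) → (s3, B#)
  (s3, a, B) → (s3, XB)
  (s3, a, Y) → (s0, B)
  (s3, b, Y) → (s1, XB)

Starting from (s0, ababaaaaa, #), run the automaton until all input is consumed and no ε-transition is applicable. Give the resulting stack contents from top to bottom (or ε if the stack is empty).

BBBBBAAX#

(s0, ababaaaaa, #)
  read a, top #: go to s2, push # → (s2, babaaaaa, #)
  read b, top #: go to s0, push AX# → (s0, abaaaaa, AX#)
  read a, top A: go to s2, push XA → (s2, baaaaa, XAX#)
  ε-move, top X: go to s1, push BA → (s1, baaaaa, BAAX#)
  read b, top B: go to s1, push BX → (s1, aaaaa, BXAAX#)
  read a, top B: go to s3, push ε → (s3, aaaa, XAAX#)
  ε-move, top X: go to s3, push B → (s3, aaaa, BAAX#)
  read a, top B: go to s3, push XB → (s3, aaa, XBAAX#)
  ε-move, top X: go to s3, push B → (s3, aaa, BBAAX#)
  read a, top B: go to s3, push XB → (s3, aa, XBBAAX#)
  ε-move, top X: go to s3, push B → (s3, aa, BBBAAX#)
  read a, top B: go to s3, push XB → (s3, a, XBBBAAX#)
  ε-move, top X: go to s3, push B → (s3, a, BBBBAAX#)
  read a, top B: go to s3, push XB → (s3, ε, XBBBBAAX#)
  ε-move, top X: go to s3, push B → (s3, ε, BBBBBAAX#)
All input consumed in state s3 with stack BBBBBAAX#.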